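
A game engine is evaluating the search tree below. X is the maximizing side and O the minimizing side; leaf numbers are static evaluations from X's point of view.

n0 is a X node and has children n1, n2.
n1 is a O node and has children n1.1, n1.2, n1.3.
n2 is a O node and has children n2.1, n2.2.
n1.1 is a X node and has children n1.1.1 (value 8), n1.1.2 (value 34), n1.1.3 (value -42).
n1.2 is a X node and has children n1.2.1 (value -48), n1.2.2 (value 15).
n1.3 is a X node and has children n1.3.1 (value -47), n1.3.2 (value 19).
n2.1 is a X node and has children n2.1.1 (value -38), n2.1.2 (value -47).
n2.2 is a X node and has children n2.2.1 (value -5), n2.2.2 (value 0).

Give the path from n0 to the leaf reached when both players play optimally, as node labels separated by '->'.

n0 -> n1 -> n1.2 -> n1.2.2

n1.1 (X): max(8, 34, -42) = 34
n1.2 (X): max(-48, 15) = 15
n1.3 (X): max(-47, 19) = 19
n1 (O): min(34, 15, 19) = 15
n2.1 (X): max(-38, -47) = -38
n2.2 (X): max(-5, 0) = 0
n2 (O): min(-38, 0) = -38
n0 (X): max(15, -38) = 15
At n0, X picks n1 (highest: 15).
At n1, O picks n1.2 (lowest: 15).
At n1.2, X picks n1.2.2 (highest: 15).
Terminal value 15.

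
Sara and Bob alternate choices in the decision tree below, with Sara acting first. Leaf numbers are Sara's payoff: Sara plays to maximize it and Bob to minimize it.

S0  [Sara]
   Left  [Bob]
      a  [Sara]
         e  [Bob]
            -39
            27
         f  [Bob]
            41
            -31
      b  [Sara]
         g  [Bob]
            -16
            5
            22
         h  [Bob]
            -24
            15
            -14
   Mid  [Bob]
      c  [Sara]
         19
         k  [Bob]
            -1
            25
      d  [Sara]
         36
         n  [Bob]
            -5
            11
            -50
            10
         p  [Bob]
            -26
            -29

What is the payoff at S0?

e (Bob): min(-39, 27) = -39
f (Bob): min(41, -31) = -31
a (Sara): max(-39, -31) = -31
g (Bob): min(-16, 5, 22) = -16
h (Bob): min(-24, 15, -14) = -24
b (Sara): max(-16, -24) = -16
Left (Bob): min(-31, -16) = -31
k (Bob): min(-1, 25) = -1
c (Sara): max(19, -1) = 19
n (Bob): min(-5, 11, -50, 10) = -50
p (Bob): min(-26, -29) = -29
d (Sara): max(36, -50, -29) = 36
Mid (Bob): min(19, 36) = 19
S0 (Sara): max(-31, 19) = 19

19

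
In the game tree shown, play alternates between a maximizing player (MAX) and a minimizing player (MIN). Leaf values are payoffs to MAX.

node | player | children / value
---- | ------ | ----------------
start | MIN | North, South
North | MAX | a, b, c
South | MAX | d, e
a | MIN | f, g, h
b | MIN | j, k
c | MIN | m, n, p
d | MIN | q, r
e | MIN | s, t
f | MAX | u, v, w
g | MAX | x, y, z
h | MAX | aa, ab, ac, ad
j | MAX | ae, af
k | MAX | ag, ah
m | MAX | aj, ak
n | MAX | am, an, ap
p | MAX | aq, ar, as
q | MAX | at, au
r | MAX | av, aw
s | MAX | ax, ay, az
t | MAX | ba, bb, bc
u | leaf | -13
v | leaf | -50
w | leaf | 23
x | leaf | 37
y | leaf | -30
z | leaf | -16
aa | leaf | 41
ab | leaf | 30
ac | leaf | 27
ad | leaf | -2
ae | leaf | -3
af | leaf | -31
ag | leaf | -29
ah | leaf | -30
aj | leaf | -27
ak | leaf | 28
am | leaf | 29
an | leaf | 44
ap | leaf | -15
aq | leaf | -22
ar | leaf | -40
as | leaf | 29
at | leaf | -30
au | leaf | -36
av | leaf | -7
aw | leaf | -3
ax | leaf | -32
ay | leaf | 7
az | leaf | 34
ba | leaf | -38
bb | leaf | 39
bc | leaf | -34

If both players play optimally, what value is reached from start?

f (MAX): max(-13, -50, 23) = 23
g (MAX): max(37, -30, -16) = 37
h (MAX): max(41, 30, 27, -2) = 41
a (MIN): min(23, 37, 41) = 23
j (MAX): max(-3, -31) = -3
k (MAX): max(-29, -30) = -29
b (MIN): min(-3, -29) = -29
m (MAX): max(-27, 28) = 28
n (MAX): max(29, 44, -15) = 44
p (MAX): max(-22, -40, 29) = 29
c (MIN): min(28, 44, 29) = 28
North (MAX): max(23, -29, 28) = 28
q (MAX): max(-30, -36) = -30
r (MAX): max(-7, -3) = -3
d (MIN): min(-30, -3) = -30
s (MAX): max(-32, 7, 34) = 34
t (MAX): max(-38, 39, -34) = 39
e (MIN): min(34, 39) = 34
South (MAX): max(-30, 34) = 34
start (MIN): min(28, 34) = 28

28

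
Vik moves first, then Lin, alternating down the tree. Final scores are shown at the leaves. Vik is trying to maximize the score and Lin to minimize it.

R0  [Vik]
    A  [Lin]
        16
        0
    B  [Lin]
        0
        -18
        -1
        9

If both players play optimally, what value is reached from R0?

A (Lin): min(16, 0) = 0
B (Lin): min(0, -18, -1, 9) = -18
R0 (Vik): max(0, -18) = 0

0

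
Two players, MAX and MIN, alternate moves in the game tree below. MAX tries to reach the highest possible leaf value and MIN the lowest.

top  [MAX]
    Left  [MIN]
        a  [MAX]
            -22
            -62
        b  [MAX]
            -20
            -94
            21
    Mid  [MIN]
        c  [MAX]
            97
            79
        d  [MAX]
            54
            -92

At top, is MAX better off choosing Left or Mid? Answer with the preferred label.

Mid

a (MAX): max(-22, -62) = -22
b (MAX): max(-20, -94, 21) = 21
Left (MIN): min(-22, 21) = -22
c (MAX): max(97, 79) = 97
d (MAX): max(54, -92) = 54
Mid (MIN): min(97, 54) = 54
MAX prefers the higher value; Left=-22, Mid=54. Mid is better since 54 > -22.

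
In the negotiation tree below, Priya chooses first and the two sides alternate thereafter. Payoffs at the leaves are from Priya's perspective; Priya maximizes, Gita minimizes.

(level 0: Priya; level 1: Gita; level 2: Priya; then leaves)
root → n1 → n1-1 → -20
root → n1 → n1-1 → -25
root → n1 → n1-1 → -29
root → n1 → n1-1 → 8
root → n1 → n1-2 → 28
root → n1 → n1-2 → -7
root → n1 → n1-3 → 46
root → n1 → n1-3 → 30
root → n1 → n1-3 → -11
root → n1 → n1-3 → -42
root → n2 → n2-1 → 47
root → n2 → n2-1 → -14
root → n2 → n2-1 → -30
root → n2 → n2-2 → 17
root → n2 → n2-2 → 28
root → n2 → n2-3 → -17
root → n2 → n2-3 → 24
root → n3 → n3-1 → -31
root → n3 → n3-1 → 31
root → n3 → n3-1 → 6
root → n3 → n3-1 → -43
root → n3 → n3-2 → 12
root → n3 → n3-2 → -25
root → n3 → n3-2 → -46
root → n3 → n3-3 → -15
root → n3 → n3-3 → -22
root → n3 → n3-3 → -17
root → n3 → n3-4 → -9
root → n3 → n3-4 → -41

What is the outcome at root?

n1-1 (Priya): max(-20, -25, -29, 8) = 8
n1-2 (Priya): max(28, -7) = 28
n1-3 (Priya): max(46, 30, -11, -42) = 46
n1 (Gita): min(8, 28, 46) = 8
n2-1 (Priya): max(47, -14, -30) = 47
n2-2 (Priya): max(17, 28) = 28
n2-3 (Priya): max(-17, 24) = 24
n2 (Gita): min(47, 28, 24) = 24
n3-1 (Priya): max(-31, 31, 6, -43) = 31
n3-2 (Priya): max(12, -25, -46) = 12
n3-3 (Priya): max(-15, -22, -17) = -15
n3-4 (Priya): max(-9, -41) = -9
n3 (Gita): min(31, 12, -15, -9) = -15
root (Priya): max(8, 24, -15) = 24

24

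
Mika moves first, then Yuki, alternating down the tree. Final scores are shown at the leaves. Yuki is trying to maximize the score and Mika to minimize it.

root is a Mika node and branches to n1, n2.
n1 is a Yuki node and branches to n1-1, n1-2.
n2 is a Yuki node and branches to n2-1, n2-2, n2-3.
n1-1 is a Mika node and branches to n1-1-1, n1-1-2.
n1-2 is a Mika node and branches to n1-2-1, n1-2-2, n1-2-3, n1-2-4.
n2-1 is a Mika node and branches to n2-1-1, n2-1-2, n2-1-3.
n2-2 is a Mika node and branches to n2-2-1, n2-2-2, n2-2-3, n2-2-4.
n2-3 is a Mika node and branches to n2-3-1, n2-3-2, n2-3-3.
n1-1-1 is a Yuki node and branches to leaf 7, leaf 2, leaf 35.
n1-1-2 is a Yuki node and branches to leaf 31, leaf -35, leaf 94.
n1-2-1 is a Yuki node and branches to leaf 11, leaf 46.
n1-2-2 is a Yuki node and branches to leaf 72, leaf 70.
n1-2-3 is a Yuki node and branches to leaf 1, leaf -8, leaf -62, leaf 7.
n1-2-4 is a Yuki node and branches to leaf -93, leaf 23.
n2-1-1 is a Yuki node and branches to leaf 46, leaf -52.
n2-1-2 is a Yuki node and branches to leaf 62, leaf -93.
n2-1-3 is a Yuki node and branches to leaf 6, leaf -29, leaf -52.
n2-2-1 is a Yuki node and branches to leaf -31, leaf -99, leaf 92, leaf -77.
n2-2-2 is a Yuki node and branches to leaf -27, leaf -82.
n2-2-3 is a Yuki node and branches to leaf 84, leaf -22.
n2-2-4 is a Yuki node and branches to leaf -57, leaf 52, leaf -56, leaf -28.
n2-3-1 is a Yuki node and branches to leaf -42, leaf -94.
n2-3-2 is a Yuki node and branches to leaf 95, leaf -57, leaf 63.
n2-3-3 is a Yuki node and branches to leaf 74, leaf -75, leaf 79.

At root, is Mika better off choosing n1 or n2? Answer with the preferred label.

n1-1-1 (Yuki): max(7, 2, 35) = 35
n1-1-2 (Yuki): max(31, -35, 94) = 94
n1-1 (Mika): min(35, 94) = 35
n1-2-1 (Yuki): max(11, 46) = 46
n1-2-2 (Yuki): max(72, 70) = 72
n1-2-3 (Yuki): max(1, -8, -62, 7) = 7
n1-2-4 (Yuki): max(-93, 23) = 23
n1-2 (Mika): min(46, 72, 7, 23) = 7
n1 (Yuki): max(35, 7) = 35
n2-1-1 (Yuki): max(46, -52) = 46
n2-1-2 (Yuki): max(62, -93) = 62
n2-1-3 (Yuki): max(6, -29, -52) = 6
n2-1 (Mika): min(46, 62, 6) = 6
n2-2-1 (Yuki): max(-31, -99, 92, -77) = 92
n2-2-2 (Yuki): max(-27, -82) = -27
n2-2-3 (Yuki): max(84, -22) = 84
n2-2-4 (Yuki): max(-57, 52, -56, -28) = 52
n2-2 (Mika): min(92, -27, 84, 52) = -27
n2-3-1 (Yuki): max(-42, -94) = -42
n2-3-2 (Yuki): max(95, -57, 63) = 95
n2-3-3 (Yuki): max(74, -75, 79) = 79
n2-3 (Mika): min(-42, 95, 79) = -42
n2 (Yuki): max(6, -27, -42) = 6
Mika prefers the lower value; n1=35, n2=6. n2 is better since 6 < 35.

n2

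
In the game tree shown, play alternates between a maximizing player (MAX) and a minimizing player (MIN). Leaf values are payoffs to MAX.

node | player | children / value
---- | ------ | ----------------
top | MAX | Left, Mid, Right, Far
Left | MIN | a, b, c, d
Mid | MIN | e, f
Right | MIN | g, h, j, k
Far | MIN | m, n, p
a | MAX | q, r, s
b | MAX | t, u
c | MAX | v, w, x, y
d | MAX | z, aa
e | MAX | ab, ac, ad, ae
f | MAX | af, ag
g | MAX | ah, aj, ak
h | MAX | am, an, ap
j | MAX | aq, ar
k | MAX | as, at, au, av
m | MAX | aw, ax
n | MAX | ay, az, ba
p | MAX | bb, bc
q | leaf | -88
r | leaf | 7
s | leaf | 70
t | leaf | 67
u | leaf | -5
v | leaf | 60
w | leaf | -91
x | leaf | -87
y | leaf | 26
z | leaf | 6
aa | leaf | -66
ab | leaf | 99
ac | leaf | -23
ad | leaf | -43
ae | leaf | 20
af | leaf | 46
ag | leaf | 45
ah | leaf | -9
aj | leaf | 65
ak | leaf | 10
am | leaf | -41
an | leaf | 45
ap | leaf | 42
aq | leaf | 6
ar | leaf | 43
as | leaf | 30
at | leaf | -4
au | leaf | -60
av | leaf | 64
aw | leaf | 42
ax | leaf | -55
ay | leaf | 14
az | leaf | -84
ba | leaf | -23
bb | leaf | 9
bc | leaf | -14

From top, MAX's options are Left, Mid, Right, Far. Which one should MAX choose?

Mid

a (MAX): max(-88, 7, 70) = 70
b (MAX): max(67, -5) = 67
c (MAX): max(60, -91, -87, 26) = 60
d (MAX): max(6, -66) = 6
Left (MIN): min(70, 67, 60, 6) = 6
e (MAX): max(99, -23, -43, 20) = 99
f (MAX): max(46, 45) = 46
Mid (MIN): min(99, 46) = 46
g (MAX): max(-9, 65, 10) = 65
h (MAX): max(-41, 45, 42) = 45
j (MAX): max(6, 43) = 43
k (MAX): max(30, -4, -60, 64) = 64
Right (MIN): min(65, 45, 43, 64) = 43
m (MAX): max(42, -55) = 42
n (MAX): max(14, -84, -23) = 14
p (MAX): max(9, -14) = 9
Far (MIN): min(42, 14, 9) = 9
top (MAX): max(6, 46, 43, 9) = 46
MAX at top wants the highest of {Left=6, Mid=46, Right=43, Far=9}, so chooses Mid.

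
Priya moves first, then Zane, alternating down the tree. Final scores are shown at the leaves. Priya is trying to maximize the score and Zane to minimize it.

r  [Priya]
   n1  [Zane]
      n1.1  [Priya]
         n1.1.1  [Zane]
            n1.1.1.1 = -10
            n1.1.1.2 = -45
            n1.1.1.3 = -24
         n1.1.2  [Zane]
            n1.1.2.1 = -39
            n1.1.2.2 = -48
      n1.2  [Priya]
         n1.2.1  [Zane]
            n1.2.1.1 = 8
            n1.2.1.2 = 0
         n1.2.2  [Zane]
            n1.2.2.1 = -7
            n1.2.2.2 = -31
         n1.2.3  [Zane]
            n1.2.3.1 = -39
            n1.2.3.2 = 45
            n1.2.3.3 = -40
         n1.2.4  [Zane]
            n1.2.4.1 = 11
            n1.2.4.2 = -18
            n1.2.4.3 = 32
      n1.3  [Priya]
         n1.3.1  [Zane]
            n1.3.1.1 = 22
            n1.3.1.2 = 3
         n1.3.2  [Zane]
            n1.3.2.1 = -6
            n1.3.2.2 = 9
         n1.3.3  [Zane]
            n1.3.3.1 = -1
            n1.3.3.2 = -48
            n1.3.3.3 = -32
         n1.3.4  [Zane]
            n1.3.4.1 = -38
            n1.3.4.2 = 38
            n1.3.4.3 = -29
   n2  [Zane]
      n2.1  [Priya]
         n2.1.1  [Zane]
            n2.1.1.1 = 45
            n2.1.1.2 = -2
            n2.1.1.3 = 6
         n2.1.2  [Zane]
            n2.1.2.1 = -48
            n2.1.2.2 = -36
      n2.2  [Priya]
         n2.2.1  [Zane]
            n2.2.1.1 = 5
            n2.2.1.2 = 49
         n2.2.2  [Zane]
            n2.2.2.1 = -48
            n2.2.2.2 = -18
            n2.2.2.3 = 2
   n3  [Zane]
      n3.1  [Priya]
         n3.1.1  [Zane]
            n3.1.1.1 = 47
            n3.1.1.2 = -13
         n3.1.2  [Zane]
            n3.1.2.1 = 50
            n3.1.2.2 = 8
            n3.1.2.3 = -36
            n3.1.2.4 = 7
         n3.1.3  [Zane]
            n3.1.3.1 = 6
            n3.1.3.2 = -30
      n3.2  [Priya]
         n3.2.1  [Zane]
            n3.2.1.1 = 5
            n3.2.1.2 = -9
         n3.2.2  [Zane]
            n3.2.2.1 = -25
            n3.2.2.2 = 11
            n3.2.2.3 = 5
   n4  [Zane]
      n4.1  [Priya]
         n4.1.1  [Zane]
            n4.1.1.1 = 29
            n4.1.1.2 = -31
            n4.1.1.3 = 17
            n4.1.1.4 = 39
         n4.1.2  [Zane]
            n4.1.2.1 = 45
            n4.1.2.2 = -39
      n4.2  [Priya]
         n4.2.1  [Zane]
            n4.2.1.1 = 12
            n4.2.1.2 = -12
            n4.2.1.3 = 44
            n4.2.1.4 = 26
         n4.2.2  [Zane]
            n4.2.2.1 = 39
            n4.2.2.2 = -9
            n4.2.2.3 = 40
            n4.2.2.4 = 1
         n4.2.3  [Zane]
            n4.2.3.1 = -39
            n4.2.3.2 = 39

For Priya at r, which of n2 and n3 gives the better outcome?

n2

n2.1.1 (Zane): min(45, -2, 6) = -2
n2.1.2 (Zane): min(-48, -36) = -48
n2.1 (Priya): max(-2, -48) = -2
n2.2.1 (Zane): min(5, 49) = 5
n2.2.2 (Zane): min(-48, -18, 2) = -48
n2.2 (Priya): max(5, -48) = 5
n2 (Zane): min(-2, 5) = -2
n3.1.1 (Zane): min(47, -13) = -13
n3.1.2 (Zane): min(50, 8, -36, 7) = -36
n3.1.3 (Zane): min(6, -30) = -30
n3.1 (Priya): max(-13, -36, -30) = -13
n3.2.1 (Zane): min(5, -9) = -9
n3.2.2 (Zane): min(-25, 11, 5) = -25
n3.2 (Priya): max(-9, -25) = -9
n3 (Zane): min(-13, -9) = -13
Priya prefers the higher value; n2=-2, n3=-13. n2 is better since -2 > -13.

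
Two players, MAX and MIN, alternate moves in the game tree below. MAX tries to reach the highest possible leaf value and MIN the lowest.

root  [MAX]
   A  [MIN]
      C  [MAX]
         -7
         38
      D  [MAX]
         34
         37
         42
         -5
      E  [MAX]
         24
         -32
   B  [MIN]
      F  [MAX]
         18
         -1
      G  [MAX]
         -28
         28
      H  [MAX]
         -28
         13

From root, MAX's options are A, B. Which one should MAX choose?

C (MAX): max(-7, 38) = 38
D (MAX): max(34, 37, 42, -5) = 42
E (MAX): max(24, -32) = 24
A (MIN): min(38, 42, 24) = 24
F (MAX): max(18, -1) = 18
G (MAX): max(-28, 28) = 28
H (MAX): max(-28, 13) = 13
B (MIN): min(18, 28, 13) = 13
root (MAX): max(24, 13) = 24
MAX at root wants the highest of {A=24, B=13}, so chooses A.

A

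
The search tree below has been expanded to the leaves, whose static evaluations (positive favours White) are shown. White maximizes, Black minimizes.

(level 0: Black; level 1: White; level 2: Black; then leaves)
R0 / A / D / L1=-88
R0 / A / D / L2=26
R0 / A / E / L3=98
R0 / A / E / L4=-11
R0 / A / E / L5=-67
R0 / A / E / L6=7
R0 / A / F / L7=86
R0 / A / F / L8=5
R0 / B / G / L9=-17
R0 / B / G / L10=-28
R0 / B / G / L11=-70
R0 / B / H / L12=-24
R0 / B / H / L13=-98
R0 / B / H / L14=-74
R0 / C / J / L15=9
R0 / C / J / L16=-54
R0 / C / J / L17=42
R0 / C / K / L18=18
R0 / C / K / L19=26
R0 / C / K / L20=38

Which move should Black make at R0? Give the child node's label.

B

D (Black): min(-88, 26) = -88
E (Black): min(98, -11, -67, 7) = -67
F (Black): min(86, 5) = 5
A (White): max(-88, -67, 5) = 5
G (Black): min(-17, -28, -70) = -70
H (Black): min(-24, -98, -74) = -98
B (White): max(-70, -98) = -70
J (Black): min(9, -54, 42) = -54
K (Black): min(18, 26, 38) = 18
C (White): max(-54, 18) = 18
R0 (Black): min(5, -70, 18) = -70
Black at R0 wants the lowest of {A=5, B=-70, C=18}, so chooses B.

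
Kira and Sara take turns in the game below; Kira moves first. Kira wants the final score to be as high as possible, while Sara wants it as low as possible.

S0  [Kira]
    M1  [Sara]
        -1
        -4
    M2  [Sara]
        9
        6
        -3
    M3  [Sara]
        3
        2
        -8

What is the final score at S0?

-3

M1 (Sara): min(-1, -4) = -4
M2 (Sara): min(9, 6, -3) = -3
M3 (Sara): min(3, 2, -8) = -8
S0 (Kira): max(-4, -3, -8) = -3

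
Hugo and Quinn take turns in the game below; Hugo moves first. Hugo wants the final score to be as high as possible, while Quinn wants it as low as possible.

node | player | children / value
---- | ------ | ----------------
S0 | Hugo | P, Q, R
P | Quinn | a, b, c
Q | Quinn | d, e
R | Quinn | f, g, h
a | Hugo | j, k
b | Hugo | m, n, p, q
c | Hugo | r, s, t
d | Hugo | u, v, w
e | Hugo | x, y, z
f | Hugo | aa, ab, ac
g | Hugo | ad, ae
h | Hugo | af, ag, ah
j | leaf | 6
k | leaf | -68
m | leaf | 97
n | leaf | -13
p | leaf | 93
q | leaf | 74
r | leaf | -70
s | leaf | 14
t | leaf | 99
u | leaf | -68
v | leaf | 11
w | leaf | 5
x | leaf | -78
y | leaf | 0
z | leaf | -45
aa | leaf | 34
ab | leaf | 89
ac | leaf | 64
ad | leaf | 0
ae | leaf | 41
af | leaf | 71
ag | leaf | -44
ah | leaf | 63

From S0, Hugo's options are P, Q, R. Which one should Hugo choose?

R

a (Hugo): max(6, -68) = 6
b (Hugo): max(97, -13, 93, 74) = 97
c (Hugo): max(-70, 14, 99) = 99
P (Quinn): min(6, 97, 99) = 6
d (Hugo): max(-68, 11, 5) = 11
e (Hugo): max(-78, 0, -45) = 0
Q (Quinn): min(11, 0) = 0
f (Hugo): max(34, 89, 64) = 89
g (Hugo): max(0, 41) = 41
h (Hugo): max(71, -44, 63) = 71
R (Quinn): min(89, 41, 71) = 41
S0 (Hugo): max(6, 0, 41) = 41
Hugo at S0 wants the highest of {P=6, Q=0, R=41}, so chooses R.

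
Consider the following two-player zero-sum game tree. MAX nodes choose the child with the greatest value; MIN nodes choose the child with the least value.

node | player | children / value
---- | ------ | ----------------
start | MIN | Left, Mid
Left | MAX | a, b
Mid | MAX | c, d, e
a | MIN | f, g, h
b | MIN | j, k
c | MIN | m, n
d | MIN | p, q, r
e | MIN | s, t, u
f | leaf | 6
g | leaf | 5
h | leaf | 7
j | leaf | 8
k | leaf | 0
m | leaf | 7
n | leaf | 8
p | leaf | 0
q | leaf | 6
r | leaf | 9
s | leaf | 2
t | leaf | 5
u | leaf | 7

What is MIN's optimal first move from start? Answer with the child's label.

a (MIN): min(6, 5, 7) = 5
b (MIN): min(8, 0) = 0
Left (MAX): max(5, 0) = 5
c (MIN): min(7, 8) = 7
d (MIN): min(0, 6, 9) = 0
e (MIN): min(2, 5, 7) = 2
Mid (MAX): max(7, 0, 2) = 7
start (MIN): min(5, 7) = 5
MIN at start wants the lowest of {Left=5, Mid=7}, so chooses Left.

Left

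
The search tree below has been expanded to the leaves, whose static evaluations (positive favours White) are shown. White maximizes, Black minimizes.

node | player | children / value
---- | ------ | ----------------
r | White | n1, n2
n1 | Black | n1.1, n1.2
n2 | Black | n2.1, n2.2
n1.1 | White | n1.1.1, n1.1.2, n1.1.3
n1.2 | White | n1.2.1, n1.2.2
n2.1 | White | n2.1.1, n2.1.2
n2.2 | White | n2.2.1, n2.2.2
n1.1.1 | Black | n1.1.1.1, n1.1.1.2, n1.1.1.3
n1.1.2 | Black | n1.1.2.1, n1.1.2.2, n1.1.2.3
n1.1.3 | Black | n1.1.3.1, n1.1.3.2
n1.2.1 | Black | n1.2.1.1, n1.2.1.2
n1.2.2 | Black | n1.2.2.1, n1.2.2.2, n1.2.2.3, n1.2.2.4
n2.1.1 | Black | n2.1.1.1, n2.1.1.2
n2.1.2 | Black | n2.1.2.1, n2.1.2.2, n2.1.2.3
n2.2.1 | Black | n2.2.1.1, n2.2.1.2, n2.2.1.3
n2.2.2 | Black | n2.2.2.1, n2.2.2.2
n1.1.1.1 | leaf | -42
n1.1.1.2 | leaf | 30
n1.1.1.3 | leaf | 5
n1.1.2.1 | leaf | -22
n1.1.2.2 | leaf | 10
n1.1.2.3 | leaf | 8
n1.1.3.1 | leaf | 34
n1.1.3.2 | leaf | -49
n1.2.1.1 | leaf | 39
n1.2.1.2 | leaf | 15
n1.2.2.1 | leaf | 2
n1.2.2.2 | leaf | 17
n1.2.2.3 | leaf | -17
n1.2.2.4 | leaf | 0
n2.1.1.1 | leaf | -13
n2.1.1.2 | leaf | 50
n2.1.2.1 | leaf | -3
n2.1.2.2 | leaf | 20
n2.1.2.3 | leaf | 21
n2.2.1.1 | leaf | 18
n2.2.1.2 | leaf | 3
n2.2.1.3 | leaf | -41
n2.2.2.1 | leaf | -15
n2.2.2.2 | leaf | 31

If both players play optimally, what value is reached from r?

n1.1.1 (Black): min(-42, 30, 5) = -42
n1.1.2 (Black): min(-22, 10, 8) = -22
n1.1.3 (Black): min(34, -49) = -49
n1.1 (White): max(-42, -22, -49) = -22
n1.2.1 (Black): min(39, 15) = 15
n1.2.2 (Black): min(2, 17, -17, 0) = -17
n1.2 (White): max(15, -17) = 15
n1 (Black): min(-22, 15) = -22
n2.1.1 (Black): min(-13, 50) = -13
n2.1.2 (Black): min(-3, 20, 21) = -3
n2.1 (White): max(-13, -3) = -3
n2.2.1 (Black): min(18, 3, -41) = -41
n2.2.2 (Black): min(-15, 31) = -15
n2.2 (White): max(-41, -15) = -15
n2 (Black): min(-3, -15) = -15
r (White): max(-22, -15) = -15

-15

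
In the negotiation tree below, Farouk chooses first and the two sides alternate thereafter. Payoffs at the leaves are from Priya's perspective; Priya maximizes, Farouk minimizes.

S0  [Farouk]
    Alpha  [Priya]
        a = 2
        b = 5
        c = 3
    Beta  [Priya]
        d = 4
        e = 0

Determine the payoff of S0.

4

Alpha (Priya): max(2, 5, 3) = 5
Beta (Priya): max(4, 0) = 4
S0 (Farouk): min(5, 4) = 4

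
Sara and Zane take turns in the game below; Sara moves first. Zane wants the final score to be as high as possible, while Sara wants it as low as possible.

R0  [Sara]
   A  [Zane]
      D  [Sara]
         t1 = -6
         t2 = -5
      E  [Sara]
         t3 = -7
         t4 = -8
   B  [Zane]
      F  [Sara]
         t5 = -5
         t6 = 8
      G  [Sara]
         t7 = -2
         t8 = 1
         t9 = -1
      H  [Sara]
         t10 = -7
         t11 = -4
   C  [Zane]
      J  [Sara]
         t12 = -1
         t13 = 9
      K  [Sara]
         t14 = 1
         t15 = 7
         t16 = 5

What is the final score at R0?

-6

D (Sara): min(-6, -5) = -6
E (Sara): min(-7, -8) = -8
A (Zane): max(-6, -8) = -6
F (Sara): min(-5, 8) = -5
G (Sara): min(-2, 1, -1) = -2
H (Sara): min(-7, -4) = -7
B (Zane): max(-5, -2, -7) = -2
J (Sara): min(-1, 9) = -1
K (Sara): min(1, 7, 5) = 1
C (Zane): max(-1, 1) = 1
R0 (Sara): min(-6, -2, 1) = -6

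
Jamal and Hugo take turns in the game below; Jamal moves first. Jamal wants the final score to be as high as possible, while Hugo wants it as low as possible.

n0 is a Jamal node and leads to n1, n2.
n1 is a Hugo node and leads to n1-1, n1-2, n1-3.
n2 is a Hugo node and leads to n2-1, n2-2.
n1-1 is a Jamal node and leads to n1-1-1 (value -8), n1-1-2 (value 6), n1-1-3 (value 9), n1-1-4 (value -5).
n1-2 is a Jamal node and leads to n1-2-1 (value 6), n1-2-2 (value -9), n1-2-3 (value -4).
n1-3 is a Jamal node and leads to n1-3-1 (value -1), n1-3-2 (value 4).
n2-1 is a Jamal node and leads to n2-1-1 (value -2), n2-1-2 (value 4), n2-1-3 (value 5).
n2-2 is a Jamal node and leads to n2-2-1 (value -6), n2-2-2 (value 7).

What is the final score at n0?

n1-1 (Jamal): max(-8, 6, 9, -5) = 9
n1-2 (Jamal): max(6, -9, -4) = 6
n1-3 (Jamal): max(-1, 4) = 4
n1 (Hugo): min(9, 6, 4) = 4
n2-1 (Jamal): max(-2, 4, 5) = 5
n2-2 (Jamal): max(-6, 7) = 7
n2 (Hugo): min(5, 7) = 5
n0 (Jamal): max(4, 5) = 5

5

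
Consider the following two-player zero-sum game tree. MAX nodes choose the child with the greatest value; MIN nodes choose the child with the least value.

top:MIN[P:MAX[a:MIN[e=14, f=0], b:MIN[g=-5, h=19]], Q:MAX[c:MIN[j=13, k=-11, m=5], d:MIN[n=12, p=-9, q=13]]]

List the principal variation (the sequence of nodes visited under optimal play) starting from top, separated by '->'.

top -> Q -> d -> p

a (MIN): min(14, 0) = 0
b (MIN): min(-5, 19) = -5
P (MAX): max(0, -5) = 0
c (MIN): min(13, -11, 5) = -11
d (MIN): min(12, -9, 13) = -9
Q (MAX): max(-11, -9) = -9
top (MIN): min(0, -9) = -9
At top, MIN picks Q (lowest: -9).
At Q, MAX picks d (highest: -9).
At d, MIN picks p (lowest: -9).
Terminal value -9.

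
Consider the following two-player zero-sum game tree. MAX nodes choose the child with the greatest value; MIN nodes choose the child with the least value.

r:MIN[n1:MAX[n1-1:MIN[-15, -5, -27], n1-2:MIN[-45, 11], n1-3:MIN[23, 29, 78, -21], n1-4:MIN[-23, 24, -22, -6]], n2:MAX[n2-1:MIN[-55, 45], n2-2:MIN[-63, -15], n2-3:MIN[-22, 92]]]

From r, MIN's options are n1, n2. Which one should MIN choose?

n2

n1-1 (MIN): min(-15, -5, -27) = -27
n1-2 (MIN): min(-45, 11) = -45
n1-3 (MIN): min(23, 29, 78, -21) = -21
n1-4 (MIN): min(-23, 24, -22, -6) = -23
n1 (MAX): max(-27, -45, -21, -23) = -21
n2-1 (MIN): min(-55, 45) = -55
n2-2 (MIN): min(-63, -15) = -63
n2-3 (MIN): min(-22, 92) = -22
n2 (MAX): max(-55, -63, -22) = -22
r (MIN): min(-21, -22) = -22
MIN at r wants the lowest of {n1=-21, n2=-22}, so chooses n2.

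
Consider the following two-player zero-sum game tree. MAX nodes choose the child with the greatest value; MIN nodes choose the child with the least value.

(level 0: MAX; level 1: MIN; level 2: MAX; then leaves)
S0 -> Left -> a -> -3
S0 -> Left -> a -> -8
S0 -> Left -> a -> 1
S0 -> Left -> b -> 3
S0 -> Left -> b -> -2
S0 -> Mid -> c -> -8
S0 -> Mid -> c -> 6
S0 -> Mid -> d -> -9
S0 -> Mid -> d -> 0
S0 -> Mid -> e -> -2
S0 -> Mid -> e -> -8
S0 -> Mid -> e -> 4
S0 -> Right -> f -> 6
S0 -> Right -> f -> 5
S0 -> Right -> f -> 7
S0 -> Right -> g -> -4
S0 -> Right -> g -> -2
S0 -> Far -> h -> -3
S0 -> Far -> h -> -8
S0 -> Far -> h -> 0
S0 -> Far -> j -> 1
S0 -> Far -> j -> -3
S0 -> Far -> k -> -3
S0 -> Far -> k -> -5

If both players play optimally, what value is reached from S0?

a (MAX): max(-3, -8, 1) = 1
b (MAX): max(3, -2) = 3
Left (MIN): min(1, 3) = 1
c (MAX): max(-8, 6) = 6
d (MAX): max(-9, 0) = 0
e (MAX): max(-2, -8, 4) = 4
Mid (MIN): min(6, 0, 4) = 0
f (MAX): max(6, 5, 7) = 7
g (MAX): max(-4, -2) = -2
Right (MIN): min(7, -2) = -2
h (MAX): max(-3, -8, 0) = 0
j (MAX): max(1, -3) = 1
k (MAX): max(-3, -5) = -3
Far (MIN): min(0, 1, -3) = -3
S0 (MAX): max(1, 0, -2, -3) = 1

1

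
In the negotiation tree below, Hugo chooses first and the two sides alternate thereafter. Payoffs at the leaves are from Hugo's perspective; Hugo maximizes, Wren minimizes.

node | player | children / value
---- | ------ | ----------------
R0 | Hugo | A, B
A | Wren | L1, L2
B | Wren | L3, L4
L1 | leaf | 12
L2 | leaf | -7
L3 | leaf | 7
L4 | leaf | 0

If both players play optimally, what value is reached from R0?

0

A (Wren): min(12, -7) = -7
B (Wren): min(7, 0) = 0
R0 (Hugo): max(-7, 0) = 0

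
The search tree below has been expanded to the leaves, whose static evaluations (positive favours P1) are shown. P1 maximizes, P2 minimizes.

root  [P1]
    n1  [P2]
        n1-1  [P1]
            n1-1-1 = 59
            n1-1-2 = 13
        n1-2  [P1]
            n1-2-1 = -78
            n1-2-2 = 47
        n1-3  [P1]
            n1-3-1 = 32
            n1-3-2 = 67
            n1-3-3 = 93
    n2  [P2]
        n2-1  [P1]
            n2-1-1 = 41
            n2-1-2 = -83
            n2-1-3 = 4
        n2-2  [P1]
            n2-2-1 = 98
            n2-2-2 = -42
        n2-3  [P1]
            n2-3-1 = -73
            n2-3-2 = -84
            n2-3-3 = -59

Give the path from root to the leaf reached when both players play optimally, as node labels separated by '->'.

root -> n1 -> n1-2 -> n1-2-2

n1-1 (P1): max(59, 13) = 59
n1-2 (P1): max(-78, 47) = 47
n1-3 (P1): max(32, 67, 93) = 93
n1 (P2): min(59, 47, 93) = 47
n2-1 (P1): max(41, -83, 4) = 41
n2-2 (P1): max(98, -42) = 98
n2-3 (P1): max(-73, -84, -59) = -59
n2 (P2): min(41, 98, -59) = -59
root (P1): max(47, -59) = 47
At root, P1 picks n1 (highest: 47).
At n1, P2 picks n1-2 (lowest: 47).
At n1-2, P1 picks n1-2-2 (highest: 47).
Terminal value 47.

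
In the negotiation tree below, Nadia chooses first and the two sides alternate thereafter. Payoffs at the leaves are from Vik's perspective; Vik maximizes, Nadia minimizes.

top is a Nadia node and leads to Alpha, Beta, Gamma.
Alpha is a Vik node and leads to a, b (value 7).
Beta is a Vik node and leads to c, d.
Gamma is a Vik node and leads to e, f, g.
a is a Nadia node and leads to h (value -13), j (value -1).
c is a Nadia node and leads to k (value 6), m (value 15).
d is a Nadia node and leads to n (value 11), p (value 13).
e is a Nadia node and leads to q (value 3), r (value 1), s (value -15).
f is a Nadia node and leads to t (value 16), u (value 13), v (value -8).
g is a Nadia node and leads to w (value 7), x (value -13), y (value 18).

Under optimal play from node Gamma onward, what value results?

-8

e (Nadia): min(3, 1, -15) = -15
f (Nadia): min(16, 13, -8) = -8
g (Nadia): min(7, -13, 18) = -13
Gamma (Vik): max(-15, -8, -13) = -8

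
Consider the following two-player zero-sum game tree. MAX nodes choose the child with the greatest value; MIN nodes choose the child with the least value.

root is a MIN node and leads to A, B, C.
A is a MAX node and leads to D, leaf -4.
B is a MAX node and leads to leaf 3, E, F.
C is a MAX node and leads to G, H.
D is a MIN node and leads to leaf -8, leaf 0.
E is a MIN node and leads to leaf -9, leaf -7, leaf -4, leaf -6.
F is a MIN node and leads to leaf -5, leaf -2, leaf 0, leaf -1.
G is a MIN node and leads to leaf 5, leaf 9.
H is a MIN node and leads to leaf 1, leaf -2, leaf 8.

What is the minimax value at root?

D (MIN): min(-8, 0) = -8
A (MAX): max(-8, -4) = -4
E (MIN): min(-9, -7, -4, -6) = -9
F (MIN): min(-5, -2, 0, -1) = -5
B (MAX): max(3, -9, -5) = 3
G (MIN): min(5, 9) = 5
H (MIN): min(1, -2, 8) = -2
C (MAX): max(5, -2) = 5
root (MIN): min(-4, 3, 5) = -4

-4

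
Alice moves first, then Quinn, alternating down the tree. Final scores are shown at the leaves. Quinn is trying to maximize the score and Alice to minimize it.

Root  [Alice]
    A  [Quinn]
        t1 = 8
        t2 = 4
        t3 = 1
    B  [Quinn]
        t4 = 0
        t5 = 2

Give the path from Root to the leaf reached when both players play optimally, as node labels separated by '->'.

Root -> B -> t5

A (Quinn): max(8, 4, 1) = 8
B (Quinn): max(0, 2) = 2
Root (Alice): min(8, 2) = 2
At Root, Alice picks B (lowest: 2).
At B, Quinn picks t5 (highest: 2).
Terminal value 2.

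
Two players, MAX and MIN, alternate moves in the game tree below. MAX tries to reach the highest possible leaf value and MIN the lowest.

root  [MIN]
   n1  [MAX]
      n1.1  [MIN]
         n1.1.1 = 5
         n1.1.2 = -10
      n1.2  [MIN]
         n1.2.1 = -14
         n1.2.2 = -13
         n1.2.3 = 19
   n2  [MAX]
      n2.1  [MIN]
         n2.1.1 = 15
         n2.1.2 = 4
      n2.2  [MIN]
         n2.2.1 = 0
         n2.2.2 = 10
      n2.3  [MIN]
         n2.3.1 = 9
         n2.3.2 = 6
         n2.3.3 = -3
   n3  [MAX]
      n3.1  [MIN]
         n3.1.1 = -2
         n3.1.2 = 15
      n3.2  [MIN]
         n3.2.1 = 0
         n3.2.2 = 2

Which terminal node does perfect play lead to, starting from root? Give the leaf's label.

n1.1 (MIN): min(5, -10) = -10
n1.2 (MIN): min(-14, -13, 19) = -14
n1 (MAX): max(-10, -14) = -10
n2.1 (MIN): min(15, 4) = 4
n2.2 (MIN): min(0, 10) = 0
n2.3 (MIN): min(9, 6, -3) = -3
n2 (MAX): max(4, 0, -3) = 4
n3.1 (MIN): min(-2, 15) = -2
n3.2 (MIN): min(0, 2) = 0
n3 (MAX): max(-2, 0) = 0
root (MIN): min(-10, 4, 0) = -10
At root, MIN picks n1 (lowest: -10).
At n1, MAX picks n1.1 (highest: -10).
At n1.1, MIN picks n1.1.2 (lowest: -10).
Terminal value -10.

n1.1.2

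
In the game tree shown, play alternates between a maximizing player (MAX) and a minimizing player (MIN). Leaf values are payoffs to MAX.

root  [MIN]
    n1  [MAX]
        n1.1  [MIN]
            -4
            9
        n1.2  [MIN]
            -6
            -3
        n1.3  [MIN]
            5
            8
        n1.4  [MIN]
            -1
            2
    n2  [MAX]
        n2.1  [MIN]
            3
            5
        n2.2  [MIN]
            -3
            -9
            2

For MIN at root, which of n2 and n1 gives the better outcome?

n2

n2.1 (MIN): min(3, 5) = 3
n2.2 (MIN): min(-3, -9, 2) = -9
n2 (MAX): max(3, -9) = 3
n1.1 (MIN): min(-4, 9) = -4
n1.2 (MIN): min(-6, -3) = -6
n1.3 (MIN): min(5, 8) = 5
n1.4 (MIN): min(-1, 2) = -1
n1 (MAX): max(-4, -6, 5, -1) = 5
MIN prefers the lower value; n2=3, n1=5. n2 is better since 3 < 5.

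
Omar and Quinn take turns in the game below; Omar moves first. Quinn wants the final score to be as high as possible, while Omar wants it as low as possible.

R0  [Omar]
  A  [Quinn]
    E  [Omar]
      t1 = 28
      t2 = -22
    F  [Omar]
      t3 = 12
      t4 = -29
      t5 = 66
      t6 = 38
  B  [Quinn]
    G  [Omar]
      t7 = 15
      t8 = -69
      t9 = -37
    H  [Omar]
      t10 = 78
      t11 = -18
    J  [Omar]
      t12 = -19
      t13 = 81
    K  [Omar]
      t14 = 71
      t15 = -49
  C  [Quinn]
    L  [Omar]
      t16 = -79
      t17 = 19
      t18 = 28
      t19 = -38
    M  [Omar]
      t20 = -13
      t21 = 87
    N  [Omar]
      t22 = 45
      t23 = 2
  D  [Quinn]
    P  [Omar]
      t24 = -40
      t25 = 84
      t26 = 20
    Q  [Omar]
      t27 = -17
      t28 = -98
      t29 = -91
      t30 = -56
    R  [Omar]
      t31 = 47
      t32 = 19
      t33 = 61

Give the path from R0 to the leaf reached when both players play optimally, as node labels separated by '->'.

E (Omar): min(28, -22) = -22
F (Omar): min(12, -29, 66, 38) = -29
A (Quinn): max(-22, -29) = -22
G (Omar): min(15, -69, -37) = -69
H (Omar): min(78, -18) = -18
J (Omar): min(-19, 81) = -19
K (Omar): min(71, -49) = -49
B (Quinn): max(-69, -18, -19, -49) = -18
L (Omar): min(-79, 19, 28, -38) = -79
M (Omar): min(-13, 87) = -13
N (Omar): min(45, 2) = 2
C (Quinn): max(-79, -13, 2) = 2
P (Omar): min(-40, 84, 20) = -40
Q (Omar): min(-17, -98, -91, -56) = -98
R (Omar): min(47, 19, 61) = 19
D (Quinn): max(-40, -98, 19) = 19
R0 (Omar): min(-22, -18, 2, 19) = -22
At R0, Omar picks A (lowest: -22).
At A, Quinn picks E (highest: -22).
At E, Omar picks t2 (lowest: -22).
Terminal value -22.

R0 -> A -> E -> t2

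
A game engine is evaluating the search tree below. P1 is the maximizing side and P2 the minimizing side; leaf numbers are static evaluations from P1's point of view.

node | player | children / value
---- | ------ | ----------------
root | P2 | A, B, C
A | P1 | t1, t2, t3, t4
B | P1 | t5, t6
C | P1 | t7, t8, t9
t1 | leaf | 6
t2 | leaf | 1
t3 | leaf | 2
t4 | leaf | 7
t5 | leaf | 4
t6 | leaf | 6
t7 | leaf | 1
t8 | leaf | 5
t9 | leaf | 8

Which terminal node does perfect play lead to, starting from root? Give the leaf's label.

t6

A (P1): max(6, 1, 2, 7) = 7
B (P1): max(4, 6) = 6
C (P1): max(1, 5, 8) = 8
root (P2): min(7, 6, 8) = 6
At root, P2 picks B (lowest: 6).
At B, P1 picks t6 (highest: 6).
Terminal value 6.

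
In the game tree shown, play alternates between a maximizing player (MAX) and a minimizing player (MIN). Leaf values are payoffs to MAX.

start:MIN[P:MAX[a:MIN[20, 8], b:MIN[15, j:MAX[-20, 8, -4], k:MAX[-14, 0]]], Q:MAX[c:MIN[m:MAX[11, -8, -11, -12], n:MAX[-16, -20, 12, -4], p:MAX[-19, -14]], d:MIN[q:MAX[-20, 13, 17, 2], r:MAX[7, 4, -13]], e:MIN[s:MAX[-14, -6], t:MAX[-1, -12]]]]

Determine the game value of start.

a (MIN): min(20, 8) = 8
j (MAX): max(-20, 8, -4) = 8
k (MAX): max(-14, 0) = 0
b (MIN): min(15, 8, 0) = 0
P (MAX): max(8, 0) = 8
m (MAX): max(11, -8, -11, -12) = 11
n (MAX): max(-16, -20, 12, -4) = 12
p (MAX): max(-19, -14) = -14
c (MIN): min(11, 12, -14) = -14
q (MAX): max(-20, 13, 17, 2) = 17
r (MAX): max(7, 4, -13) = 7
d (MIN): min(17, 7) = 7
s (MAX): max(-14, -6) = -6
t (MAX): max(-1, -12) = -1
e (MIN): min(-6, -1) = -6
Q (MAX): max(-14, 7, -6) = 7
start (MIN): min(8, 7) = 7

7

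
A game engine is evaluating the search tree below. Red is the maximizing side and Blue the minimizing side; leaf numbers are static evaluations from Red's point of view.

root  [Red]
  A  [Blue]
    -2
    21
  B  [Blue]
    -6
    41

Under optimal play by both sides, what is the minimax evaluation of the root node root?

A (Blue): min(-2, 21) = -2
B (Blue): min(-6, 41) = -6
root (Red): max(-2, -6) = -2

-2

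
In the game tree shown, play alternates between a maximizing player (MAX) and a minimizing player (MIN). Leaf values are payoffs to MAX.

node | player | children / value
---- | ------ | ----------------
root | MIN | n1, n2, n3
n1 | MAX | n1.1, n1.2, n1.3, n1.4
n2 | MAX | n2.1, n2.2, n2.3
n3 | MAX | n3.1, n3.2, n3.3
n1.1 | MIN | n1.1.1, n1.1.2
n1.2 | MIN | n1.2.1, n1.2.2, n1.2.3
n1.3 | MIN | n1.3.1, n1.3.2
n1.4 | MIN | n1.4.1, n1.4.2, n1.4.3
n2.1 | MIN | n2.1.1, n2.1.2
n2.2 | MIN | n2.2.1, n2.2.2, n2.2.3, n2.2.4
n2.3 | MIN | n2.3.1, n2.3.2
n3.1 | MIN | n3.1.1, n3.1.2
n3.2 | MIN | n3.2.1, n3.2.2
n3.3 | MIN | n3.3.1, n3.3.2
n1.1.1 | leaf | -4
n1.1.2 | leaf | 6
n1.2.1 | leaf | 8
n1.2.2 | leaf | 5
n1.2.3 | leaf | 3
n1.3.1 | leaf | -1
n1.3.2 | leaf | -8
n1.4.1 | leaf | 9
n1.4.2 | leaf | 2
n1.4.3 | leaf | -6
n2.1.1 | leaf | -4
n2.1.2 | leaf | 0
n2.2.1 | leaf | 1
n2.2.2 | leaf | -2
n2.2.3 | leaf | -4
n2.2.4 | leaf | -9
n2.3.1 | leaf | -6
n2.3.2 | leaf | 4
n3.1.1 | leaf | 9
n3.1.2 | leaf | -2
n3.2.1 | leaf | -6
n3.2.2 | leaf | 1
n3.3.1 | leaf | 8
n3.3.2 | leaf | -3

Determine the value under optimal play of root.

n1.1 (MIN): min(-4, 6) = -4
n1.2 (MIN): min(8, 5, 3) = 3
n1.3 (MIN): min(-1, -8) = -8
n1.4 (MIN): min(9, 2, -6) = -6
n1 (MAX): max(-4, 3, -8, -6) = 3
n2.1 (MIN): min(-4, 0) = -4
n2.2 (MIN): min(1, -2, -4, -9) = -9
n2.3 (MIN): min(-6, 4) = -6
n2 (MAX): max(-4, -9, -6) = -4
n3.1 (MIN): min(9, -2) = -2
n3.2 (MIN): min(-6, 1) = -6
n3.3 (MIN): min(8, -3) = -3
n3 (MAX): max(-2, -6, -3) = -2
root (MIN): min(3, -4, -2) = -4

-4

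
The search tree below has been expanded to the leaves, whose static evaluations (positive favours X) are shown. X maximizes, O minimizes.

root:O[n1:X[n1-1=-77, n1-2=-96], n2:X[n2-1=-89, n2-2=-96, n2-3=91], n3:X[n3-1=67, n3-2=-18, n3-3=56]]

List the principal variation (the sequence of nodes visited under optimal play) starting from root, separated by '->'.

n1 (X): max(-77, -96) = -77
n2 (X): max(-89, -96, 91) = 91
n3 (X): max(67, -18, 56) = 67
root (O): min(-77, 91, 67) = -77
At root, O picks n1 (lowest: -77).
At n1, X picks n1-1 (highest: -77).
Terminal value -77.

root -> n1 -> n1-1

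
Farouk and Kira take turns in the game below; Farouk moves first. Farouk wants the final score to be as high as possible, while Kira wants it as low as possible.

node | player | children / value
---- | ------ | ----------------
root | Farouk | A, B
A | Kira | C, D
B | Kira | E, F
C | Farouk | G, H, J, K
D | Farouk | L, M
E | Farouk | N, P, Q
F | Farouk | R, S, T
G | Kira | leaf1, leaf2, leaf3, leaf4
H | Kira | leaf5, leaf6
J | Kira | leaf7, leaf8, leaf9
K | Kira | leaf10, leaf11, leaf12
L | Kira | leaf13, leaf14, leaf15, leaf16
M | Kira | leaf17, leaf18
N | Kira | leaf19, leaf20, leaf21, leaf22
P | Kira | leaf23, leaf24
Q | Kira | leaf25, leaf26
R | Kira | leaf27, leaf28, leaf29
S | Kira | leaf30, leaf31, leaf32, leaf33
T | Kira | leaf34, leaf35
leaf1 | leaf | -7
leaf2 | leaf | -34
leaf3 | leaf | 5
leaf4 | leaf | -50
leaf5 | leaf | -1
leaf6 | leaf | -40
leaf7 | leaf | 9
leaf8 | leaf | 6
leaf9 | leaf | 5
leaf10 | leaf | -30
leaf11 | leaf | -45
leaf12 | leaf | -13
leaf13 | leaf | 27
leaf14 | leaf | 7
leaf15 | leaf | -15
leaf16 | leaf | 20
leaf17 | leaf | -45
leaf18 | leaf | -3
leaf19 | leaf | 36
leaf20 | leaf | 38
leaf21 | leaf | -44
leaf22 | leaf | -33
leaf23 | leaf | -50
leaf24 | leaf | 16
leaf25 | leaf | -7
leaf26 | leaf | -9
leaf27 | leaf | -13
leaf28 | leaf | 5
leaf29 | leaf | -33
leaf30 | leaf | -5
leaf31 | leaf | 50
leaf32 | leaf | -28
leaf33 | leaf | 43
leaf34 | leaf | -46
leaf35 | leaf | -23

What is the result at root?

G (Kira): min(-7, -34, 5, -50) = -50
H (Kira): min(-1, -40) = -40
J (Kira): min(9, 6, 5) = 5
K (Kira): min(-30, -45, -13) = -45
C (Farouk): max(-50, -40, 5, -45) = 5
L (Kira): min(27, 7, -15, 20) = -15
M (Kira): min(-45, -3) = -45
D (Farouk): max(-15, -45) = -15
A (Kira): min(5, -15) = -15
N (Kira): min(36, 38, -44, -33) = -44
P (Kira): min(-50, 16) = -50
Q (Kira): min(-7, -9) = -9
E (Farouk): max(-44, -50, -9) = -9
R (Kira): min(-13, 5, -33) = -33
S (Kira): min(-5, 50, -28, 43) = -28
T (Kira): min(-46, -23) = -46
F (Farouk): max(-33, -28, -46) = -28
B (Kira): min(-9, -28) = -28
root (Farouk): max(-15, -28) = -15

-15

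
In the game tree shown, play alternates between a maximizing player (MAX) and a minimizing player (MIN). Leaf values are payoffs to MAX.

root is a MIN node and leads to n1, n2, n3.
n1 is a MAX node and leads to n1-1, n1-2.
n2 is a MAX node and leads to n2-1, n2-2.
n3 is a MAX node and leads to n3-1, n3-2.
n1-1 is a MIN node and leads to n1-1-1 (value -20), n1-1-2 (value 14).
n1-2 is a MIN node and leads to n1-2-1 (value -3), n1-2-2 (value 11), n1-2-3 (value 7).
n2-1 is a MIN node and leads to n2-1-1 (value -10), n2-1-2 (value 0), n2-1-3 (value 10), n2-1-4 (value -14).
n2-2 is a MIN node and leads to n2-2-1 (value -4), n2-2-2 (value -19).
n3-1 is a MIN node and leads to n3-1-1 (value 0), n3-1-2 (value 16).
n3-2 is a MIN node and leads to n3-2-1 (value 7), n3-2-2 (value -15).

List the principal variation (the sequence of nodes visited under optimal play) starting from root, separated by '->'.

n1-1 (MIN): min(-20, 14) = -20
n1-2 (MIN): min(-3, 11, 7) = -3
n1 (MAX): max(-20, -3) = -3
n2-1 (MIN): min(-10, 0, 10, -14) = -14
n2-2 (MIN): min(-4, -19) = -19
n2 (MAX): max(-14, -19) = -14
n3-1 (MIN): min(0, 16) = 0
n3-2 (MIN): min(7, -15) = -15
n3 (MAX): max(0, -15) = 0
root (MIN): min(-3, -14, 0) = -14
At root, MIN picks n2 (lowest: -14).
At n2, MAX picks n2-1 (highest: -14).
At n2-1, MIN picks n2-1-4 (lowest: -14).
Terminal value -14.

root -> n2 -> n2-1 -> n2-1-4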